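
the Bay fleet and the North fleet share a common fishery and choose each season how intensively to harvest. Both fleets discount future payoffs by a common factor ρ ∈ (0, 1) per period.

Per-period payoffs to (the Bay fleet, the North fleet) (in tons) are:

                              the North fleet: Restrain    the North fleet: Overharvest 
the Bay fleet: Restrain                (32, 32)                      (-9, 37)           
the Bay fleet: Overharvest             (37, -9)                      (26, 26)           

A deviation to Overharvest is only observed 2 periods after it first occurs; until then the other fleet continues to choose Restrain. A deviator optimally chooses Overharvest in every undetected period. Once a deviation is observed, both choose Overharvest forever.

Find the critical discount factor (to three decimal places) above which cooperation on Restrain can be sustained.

0.674

The best deviation is to choose Overharvest for all 2 undetected periods, earning 37 each, then 26 forever once detected.
Deviation value: 37(1−ρ^2)/(1−ρ) + 26ρ^2/(1−ρ); cooperation value: 32/(1−ρ).
IC: 32 ≥ 37(1−ρ^2) + 26ρ^2 = 37 − 11ρ^2.
So ρ^2 ≥ 5/11, giving ρ ≥ (5/11)^(1/2) ≈ 0.674.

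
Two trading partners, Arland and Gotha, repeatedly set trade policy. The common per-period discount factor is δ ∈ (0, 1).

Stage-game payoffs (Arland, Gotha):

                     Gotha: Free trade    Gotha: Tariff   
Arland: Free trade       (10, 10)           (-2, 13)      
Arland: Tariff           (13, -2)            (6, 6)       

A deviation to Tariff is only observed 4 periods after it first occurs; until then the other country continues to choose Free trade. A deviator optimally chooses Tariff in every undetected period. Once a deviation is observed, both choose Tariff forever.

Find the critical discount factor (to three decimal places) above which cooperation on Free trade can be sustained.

0.809

Deviating for the 4 undetected periods gains 13−10 = 3 per period over cooperation, then loses 10−6 = 4 per period forever once punishment starts.
Gain: 3(1 + δ + … + δ^3); loss: 4·δ^4/(1−δ).
No profitable deviation ⇔ 3(1−δ^4) ≤ 4·δ^4, i.e. δ^4 ≥ 3/(3+4) = 3/7.
Hence δ ≥ (3/7)^(1/4) ≈ 0.809.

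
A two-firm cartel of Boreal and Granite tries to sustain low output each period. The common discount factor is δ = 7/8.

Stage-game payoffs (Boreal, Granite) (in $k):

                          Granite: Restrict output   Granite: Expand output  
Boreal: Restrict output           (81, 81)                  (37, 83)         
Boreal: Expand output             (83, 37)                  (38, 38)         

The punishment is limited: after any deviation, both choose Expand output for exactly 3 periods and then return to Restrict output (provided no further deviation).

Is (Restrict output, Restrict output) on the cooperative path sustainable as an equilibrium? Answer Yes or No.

IC: δ+…+δ^3 ≥ (83−81)/(81−38) = 2/43.
At δ = 7/8: partial sum = 2.3105 ≥ 0.0465. Cooperation sustainable.

Yes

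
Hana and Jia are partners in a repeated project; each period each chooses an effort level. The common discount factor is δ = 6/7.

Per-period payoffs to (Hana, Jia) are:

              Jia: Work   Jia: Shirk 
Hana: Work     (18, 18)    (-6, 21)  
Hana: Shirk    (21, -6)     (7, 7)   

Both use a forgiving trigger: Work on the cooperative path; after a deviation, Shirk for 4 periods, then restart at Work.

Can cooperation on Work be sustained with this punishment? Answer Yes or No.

Yes

Comparing payoff streams over the 5 periods until play realigns: cooperate → 18(1+δ+…+δ^4); deviate → 21 + 7(δ+…+δ^4).
Cooperation is sustained iff (18−7)(δ+…+δ^4) ≥ 21−18.
δ+…+δ^4 = 6/7·(1−(6/7)^4)/(1−6/7) = 2.7613, and (21−18)/(18−7) = 0.2727.
2.7613 ≥ 0.2727, so cooperation is sustainable.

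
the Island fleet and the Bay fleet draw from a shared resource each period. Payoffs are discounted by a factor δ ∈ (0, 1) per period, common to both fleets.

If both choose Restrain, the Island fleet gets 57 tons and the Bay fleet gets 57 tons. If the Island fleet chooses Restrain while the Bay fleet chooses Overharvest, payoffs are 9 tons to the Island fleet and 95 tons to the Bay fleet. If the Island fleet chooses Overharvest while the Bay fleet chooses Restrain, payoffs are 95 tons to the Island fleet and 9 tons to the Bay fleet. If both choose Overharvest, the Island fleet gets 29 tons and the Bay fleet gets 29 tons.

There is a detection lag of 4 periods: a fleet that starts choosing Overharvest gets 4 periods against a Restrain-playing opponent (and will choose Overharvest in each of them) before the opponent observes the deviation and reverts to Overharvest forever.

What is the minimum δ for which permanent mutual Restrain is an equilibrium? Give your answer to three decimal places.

A deviator earns 95 for 4 periods, then 29 forever; cooperating earns 57 forever. Multiplying the IC by (1−δ):
57 ≥ 95(1−δ^4) + 29δ^4, so 66·δ^4 ≥ 38 and δ^4 ≥ 19/33.
δ ≥ (19/33)^(1/4) ≈ 0.871.

0.871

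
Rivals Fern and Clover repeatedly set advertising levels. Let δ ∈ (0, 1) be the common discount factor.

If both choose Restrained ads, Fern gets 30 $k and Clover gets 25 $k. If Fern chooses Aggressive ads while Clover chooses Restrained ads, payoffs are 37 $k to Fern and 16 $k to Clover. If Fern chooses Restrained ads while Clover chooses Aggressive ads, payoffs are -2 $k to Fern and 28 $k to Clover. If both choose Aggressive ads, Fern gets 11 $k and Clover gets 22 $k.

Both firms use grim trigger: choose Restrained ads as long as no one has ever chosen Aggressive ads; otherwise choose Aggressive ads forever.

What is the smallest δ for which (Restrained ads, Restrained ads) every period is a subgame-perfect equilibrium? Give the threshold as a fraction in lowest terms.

1/2

For Fern: deviation gain 37−30 = 7, per-period punishment loss 30−11 = 19. IC gives δ ≥ 7/26.
For Clover: gain 3, loss 3 per period, so δ ≥ 3/6 = 1/2.
The tighter constraint is Clover's, so cooperation needs δ ≥ 1/2.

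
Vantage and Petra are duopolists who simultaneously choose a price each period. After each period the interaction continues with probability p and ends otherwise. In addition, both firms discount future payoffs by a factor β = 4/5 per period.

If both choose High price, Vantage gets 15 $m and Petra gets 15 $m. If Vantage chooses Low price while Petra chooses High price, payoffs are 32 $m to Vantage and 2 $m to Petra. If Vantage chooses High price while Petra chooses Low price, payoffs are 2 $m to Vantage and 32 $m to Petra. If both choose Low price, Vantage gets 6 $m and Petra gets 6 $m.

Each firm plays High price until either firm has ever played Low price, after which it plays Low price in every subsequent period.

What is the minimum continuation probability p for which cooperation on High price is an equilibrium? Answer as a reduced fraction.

85/104

With continuation probability p and discount β, the effective per-period discount factor is βp.
Grim-trigger IC: βp ≥ (32−15)/(32−6) = 17/26.
So p ≥ (17/26)/(4/5) = 85/104.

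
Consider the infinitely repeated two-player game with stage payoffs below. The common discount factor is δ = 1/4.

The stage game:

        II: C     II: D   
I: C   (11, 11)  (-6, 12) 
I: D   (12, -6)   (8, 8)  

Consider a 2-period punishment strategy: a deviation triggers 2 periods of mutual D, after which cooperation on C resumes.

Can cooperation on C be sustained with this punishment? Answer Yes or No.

A one-shot deviation gives 12 now, then 8 for 2 periods, then back to 11.
Gain from deviating: (12−11) today; loss: (11−8) in each of the next 2 periods.
No-deviation condition: (11−8)(δ+…+δ^2) ≥ 12−11, i.e. δ+…+δ^2 ≥ 1/3.
At δ = 1/4: δ+…+δ^2 = 0.3125 < 0.3333.
So cooperation is not sustainable.

No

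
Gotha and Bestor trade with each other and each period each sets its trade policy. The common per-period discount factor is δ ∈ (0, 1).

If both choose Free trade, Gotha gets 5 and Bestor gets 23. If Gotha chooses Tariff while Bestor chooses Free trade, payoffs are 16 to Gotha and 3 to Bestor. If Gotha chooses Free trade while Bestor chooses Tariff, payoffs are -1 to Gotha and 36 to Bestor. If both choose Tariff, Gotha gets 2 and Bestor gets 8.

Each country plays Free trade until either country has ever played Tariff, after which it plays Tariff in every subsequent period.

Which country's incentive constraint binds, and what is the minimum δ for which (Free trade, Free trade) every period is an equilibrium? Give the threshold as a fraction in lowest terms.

For Gotha: deviation gain 16−5 = 11, per-period punishment loss 5−2 = 3. IC gives δ ≥ 11/14.
For Bestor: gain 13, loss 15 per period, so δ ≥ 13/28.
The tighter constraint is Gotha's, so cooperation needs δ ≥ 11/14.

Gotha; δ ≥ 11/14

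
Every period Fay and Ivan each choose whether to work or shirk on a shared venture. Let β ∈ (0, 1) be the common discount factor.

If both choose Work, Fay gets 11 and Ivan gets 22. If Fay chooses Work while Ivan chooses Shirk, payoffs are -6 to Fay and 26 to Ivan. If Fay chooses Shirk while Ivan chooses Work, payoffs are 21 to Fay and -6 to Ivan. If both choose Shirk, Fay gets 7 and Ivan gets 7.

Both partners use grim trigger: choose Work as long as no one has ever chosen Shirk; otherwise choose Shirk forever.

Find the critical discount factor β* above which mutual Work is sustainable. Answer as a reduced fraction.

5/7

For Fay: deviation gain 21−11 = 10, per-period punishment loss 11−7 = 4. IC gives β ≥ 10/14 = 5/7.
For Ivan: gain 4, loss 15 per period, so β ≥ 4/19.
The tighter constraint is Fay's, so cooperation needs β ≥ 5/7.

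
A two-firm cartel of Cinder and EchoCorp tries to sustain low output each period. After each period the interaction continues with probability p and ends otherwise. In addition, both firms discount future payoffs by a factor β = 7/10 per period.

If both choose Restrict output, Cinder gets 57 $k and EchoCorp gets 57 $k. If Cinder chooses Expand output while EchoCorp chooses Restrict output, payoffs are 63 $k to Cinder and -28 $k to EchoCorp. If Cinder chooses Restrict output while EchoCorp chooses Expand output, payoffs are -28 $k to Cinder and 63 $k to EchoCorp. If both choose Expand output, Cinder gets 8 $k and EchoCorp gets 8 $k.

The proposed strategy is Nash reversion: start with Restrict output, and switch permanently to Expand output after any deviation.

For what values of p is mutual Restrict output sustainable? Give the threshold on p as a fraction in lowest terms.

12/77

Expected continuation weight on next period's payoff is β·p = 7/10·p, which plays the role of the discount factor.
Cooperation requires 7/10·p ≥ (63−57)/(63−8) = 6/55, hence p ≥ 12/77.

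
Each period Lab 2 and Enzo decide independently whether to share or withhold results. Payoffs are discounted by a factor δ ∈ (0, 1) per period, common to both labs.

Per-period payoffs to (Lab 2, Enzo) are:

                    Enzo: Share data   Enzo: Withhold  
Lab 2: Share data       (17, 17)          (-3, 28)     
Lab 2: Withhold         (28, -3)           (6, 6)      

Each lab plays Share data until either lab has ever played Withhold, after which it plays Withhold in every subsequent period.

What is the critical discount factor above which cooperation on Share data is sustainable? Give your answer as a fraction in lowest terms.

1/2

One-period gain from deviating is 28 − 17 = 11. The loss is 17 − 6 = 11 in every subsequent period, with present value 11·δ/(1−δ).
Deviation is unprofitable when 11·δ/(1−δ) ≥ 11, i.e. δ/(1−δ) ≥ 1.
Equivalently δ ≥ 11/(11+11) = 1/2.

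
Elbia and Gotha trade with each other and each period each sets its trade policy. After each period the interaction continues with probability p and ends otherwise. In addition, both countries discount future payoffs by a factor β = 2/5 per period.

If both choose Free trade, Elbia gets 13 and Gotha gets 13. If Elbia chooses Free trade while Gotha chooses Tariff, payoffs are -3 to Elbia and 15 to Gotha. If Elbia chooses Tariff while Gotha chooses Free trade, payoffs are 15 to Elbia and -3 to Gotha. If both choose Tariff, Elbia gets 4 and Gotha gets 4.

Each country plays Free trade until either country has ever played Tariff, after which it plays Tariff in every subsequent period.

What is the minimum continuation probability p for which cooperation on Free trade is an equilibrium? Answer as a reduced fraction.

Expected continuation weight on next period's payoff is β·p = 2/5·p, which plays the role of the discount factor.
Cooperation requires 2/5·p ≥ (15−13)/(15−4) = 2/11, hence p ≥ 5/11.

5/11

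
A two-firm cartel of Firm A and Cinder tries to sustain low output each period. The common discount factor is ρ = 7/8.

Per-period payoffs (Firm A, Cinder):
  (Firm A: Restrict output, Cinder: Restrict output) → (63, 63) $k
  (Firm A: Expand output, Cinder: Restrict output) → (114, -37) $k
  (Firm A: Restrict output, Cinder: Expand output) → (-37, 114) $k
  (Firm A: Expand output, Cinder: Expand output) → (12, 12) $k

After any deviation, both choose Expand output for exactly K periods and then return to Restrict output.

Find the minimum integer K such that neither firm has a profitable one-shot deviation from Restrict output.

2

No profitable deviation requires (63−12)(ρ+…+ρ^K) ≥ 114−63, i.e. ρ+…+ρ^K ≥ 1 ≈ 1.0000.
With ρ = 7/8, the partial sums are K=1: 0.8750, K=2: 1.6406.
K = 2 is the first length at which the sum reaches 1.0000.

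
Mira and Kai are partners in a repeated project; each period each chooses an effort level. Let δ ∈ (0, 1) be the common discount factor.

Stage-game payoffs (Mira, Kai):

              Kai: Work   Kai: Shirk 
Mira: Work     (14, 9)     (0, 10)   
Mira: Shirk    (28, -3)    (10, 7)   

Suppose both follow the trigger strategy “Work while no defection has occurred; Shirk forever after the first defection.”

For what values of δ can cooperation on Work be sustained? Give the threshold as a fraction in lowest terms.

Mira's threshold: (28−14)/(28−10) = 7/9.
Kai's threshold: (10−9)/(10−7) = 1/3.
7/9 > 1/3, so Mira binds and δ* = 7/9.

7/9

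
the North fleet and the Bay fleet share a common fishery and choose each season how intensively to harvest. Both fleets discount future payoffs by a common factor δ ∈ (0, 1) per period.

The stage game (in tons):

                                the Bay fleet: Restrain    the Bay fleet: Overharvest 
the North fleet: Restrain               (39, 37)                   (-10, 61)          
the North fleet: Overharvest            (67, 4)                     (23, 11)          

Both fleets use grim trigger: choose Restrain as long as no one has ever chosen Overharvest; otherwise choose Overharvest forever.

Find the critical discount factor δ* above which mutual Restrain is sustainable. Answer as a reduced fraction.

7/11

the North fleet: cooperation gives 39 each period; deviation gives 67 once then 23 forever.
  39/(1−δ) ≥ 67 + 23δ/(1−δ) ⇒ δ ≥ 28/44 = 7/11.
the Bay fleet: cooperation gives 37 each period; deviation gives 61 once then 11 forever.
  δ ≥ 24/50 = 12/25.
Both must hold, so the binding constraint is the North fleet's: δ ≥ 7/11.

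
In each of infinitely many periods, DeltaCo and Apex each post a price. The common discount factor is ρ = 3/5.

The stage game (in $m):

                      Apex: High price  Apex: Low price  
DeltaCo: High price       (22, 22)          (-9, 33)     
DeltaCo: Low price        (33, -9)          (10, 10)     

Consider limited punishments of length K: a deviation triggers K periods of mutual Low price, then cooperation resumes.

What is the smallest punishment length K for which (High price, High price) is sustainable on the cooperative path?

2

IC: ρ(1−ρ^K)/(1−ρ) ≥ (33−22)/(22−10) = 11/12.
With ρ = 3/5: need 1 − ρ^K ≥ 11/12·(1−3/5)/(3/5), i.e. ρ^K ≤ 0.3889.
Since (3/5)^1 = 0.6000 and (3/5)^2 = 0.3600, the smallest such K is 2.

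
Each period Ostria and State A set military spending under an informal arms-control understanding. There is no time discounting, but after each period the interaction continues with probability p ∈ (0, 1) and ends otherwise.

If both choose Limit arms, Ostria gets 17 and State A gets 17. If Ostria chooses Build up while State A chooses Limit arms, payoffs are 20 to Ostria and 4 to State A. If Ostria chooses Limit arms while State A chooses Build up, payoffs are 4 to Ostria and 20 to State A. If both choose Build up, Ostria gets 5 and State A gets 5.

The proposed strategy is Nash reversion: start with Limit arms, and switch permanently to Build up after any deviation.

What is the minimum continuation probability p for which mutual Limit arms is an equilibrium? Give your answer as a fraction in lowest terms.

1/5

With no time discounting, the continuation probability p plays the role of the discount factor.
Grim-trigger IC: 17/(1−p) ≥ 20 + 5p/(1−p) ⇒ p ≥ (20−17)/(20−5) = 1/5.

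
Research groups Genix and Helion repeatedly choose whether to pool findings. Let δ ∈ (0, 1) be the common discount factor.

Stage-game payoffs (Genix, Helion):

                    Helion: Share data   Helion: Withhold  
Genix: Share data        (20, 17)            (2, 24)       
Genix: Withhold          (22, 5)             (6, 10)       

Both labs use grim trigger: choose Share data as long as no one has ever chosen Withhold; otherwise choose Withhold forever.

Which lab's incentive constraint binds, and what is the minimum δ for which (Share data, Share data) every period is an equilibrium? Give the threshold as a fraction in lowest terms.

Helion; δ ≥ 1/2

For Genix: deviation gain 22−20 = 2, per-period punishment loss 20−6 = 14. IC gives δ ≥ 2/16 = 1/8.
For Helion: gain 7, loss 7 per period, so δ ≥ 7/14 = 1/2.
The tighter constraint is Helion's, so cooperation needs δ ≥ 1/2.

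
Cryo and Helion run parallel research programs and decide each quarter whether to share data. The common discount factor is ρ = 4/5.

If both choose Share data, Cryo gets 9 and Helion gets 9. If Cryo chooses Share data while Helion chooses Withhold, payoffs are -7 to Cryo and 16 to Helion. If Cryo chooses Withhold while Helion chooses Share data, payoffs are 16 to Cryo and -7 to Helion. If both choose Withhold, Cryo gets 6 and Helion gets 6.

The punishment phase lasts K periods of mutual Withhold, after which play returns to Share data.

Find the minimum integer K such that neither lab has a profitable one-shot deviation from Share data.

4

Need Σ_{k=1}^{K} ρ^k ≥ (16−9)/(9−6) = 2.3333 at ρ = 4/5.
At K = 3 the sum is 1.9520 < 2.3333; at K = 4 it is 2.3616 ≥ 2.3333.
So the minimum punishment length is K = 4.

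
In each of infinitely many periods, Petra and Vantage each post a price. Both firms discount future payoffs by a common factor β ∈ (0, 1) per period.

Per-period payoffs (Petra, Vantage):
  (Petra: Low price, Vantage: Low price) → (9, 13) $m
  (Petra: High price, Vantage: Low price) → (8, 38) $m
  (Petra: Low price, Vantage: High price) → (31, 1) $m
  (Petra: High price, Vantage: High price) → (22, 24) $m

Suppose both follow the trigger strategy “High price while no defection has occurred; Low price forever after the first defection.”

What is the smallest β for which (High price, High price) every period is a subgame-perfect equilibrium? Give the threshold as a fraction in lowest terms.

14/25

Petra: cooperation gives 22 each period; deviation gives 31 once then 9 forever.
  22/(1−β) ≥ 31 + 9β/(1−β) ⇒ β ≥ 9/22.
Vantage: cooperation gives 24 each period; deviation gives 38 once then 13 forever.
  β ≥ 14/25.
Both must hold, so the binding constraint is Vantage's: β ≥ 14/25.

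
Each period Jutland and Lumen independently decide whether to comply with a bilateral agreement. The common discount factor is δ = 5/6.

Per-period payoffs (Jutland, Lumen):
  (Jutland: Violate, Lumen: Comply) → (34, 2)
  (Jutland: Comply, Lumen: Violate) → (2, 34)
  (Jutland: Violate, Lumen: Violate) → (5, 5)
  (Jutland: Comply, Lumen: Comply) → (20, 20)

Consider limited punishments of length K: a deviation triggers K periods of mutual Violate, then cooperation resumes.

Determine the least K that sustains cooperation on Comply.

2

IC: δ(1−δ^K)/(1−δ) ≥ (34−20)/(20−5) = 14/15.
With δ = 5/6: need 1 − δ^K ≥ 14/15·(1−5/6)/(5/6), i.e. δ^K ≤ 0.8133.
Since (5/6)^1 = 0.8333 and (5/6)^2 = 0.6944, the smallest such K is 2.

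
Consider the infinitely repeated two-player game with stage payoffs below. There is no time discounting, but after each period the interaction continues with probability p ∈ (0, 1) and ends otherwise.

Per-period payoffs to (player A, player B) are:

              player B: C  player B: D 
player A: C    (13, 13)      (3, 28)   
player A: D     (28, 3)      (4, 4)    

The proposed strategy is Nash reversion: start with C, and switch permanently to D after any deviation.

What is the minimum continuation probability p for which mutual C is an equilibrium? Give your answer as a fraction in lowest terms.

With no time discounting, the continuation probability p plays the role of the discount factor.
Grim-trigger IC: 13/(1−p) ≥ 28 + 4p/(1−p) ⇒ p ≥ (28−13)/(28−4) = 5/8.

5/8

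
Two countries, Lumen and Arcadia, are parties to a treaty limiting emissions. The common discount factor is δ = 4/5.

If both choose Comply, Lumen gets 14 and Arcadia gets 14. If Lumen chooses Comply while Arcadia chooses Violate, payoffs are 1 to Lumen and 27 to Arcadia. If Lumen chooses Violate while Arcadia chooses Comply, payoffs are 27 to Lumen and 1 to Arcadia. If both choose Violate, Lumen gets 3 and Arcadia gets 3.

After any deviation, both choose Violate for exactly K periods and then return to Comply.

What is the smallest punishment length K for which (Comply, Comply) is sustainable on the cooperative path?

2

IC: δ(1−δ^K)/(1−δ) ≥ (27−14)/(14−3) = 13/11.
With δ = 4/5: need 1 − δ^K ≥ 13/11·(1−4/5)/(4/5), i.e. δ^K ≤ 0.7045.
Since (4/5)^1 = 0.8000 and (4/5)^2 = 0.6400, the smallest such K is 2.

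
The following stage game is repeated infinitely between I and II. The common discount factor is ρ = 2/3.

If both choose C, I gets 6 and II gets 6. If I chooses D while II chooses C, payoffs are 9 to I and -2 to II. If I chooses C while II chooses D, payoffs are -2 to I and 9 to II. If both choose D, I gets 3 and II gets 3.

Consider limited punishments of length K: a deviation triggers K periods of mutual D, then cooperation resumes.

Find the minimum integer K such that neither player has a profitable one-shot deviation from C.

IC: ρ(1−ρ^K)/(1−ρ) ≥ (9−6)/(6−3) = 1.
With ρ = 2/3: need 1 − ρ^K ≥ 1·(1−2/3)/(2/3), i.e. ρ^K ≤ 0.5000.
Since (2/3)^1 = 0.6667 and (2/3)^2 = 0.4444, the smallest such K is 2.

2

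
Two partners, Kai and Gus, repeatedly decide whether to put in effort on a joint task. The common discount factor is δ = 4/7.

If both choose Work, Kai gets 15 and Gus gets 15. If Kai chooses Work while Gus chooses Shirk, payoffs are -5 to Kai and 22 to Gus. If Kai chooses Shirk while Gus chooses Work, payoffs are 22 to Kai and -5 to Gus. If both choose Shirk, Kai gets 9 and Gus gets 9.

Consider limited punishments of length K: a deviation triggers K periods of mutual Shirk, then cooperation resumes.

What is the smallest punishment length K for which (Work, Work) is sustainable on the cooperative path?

4

No profitable deviation requires (15−9)(δ+…+δ^K) ≥ 22−15, i.e. δ+…+δ^K ≥ 7/6 ≈ 1.1667.
With δ = 4/7, the partial sums are K=1: 0.5714, K=2: 0.8980, K=3: 1.0845, K=4: 1.1912.
K = 4 is the first length at which the sum reaches 1.1667.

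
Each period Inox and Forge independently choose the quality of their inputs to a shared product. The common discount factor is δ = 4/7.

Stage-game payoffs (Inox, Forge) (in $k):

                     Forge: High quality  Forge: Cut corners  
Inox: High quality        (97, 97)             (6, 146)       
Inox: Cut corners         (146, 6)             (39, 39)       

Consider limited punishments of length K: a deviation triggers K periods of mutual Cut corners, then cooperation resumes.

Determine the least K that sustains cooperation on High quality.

No profitable deviation requires (97−39)(δ+…+δ^K) ≥ 146−97, i.e. δ+…+δ^K ≥ 49/58 ≈ 0.8448.
With δ = 4/7, the partial sums are K=1: 0.5714, K=2: 0.8980.
K = 2 is the first length at which the sum reaches 0.8448.

2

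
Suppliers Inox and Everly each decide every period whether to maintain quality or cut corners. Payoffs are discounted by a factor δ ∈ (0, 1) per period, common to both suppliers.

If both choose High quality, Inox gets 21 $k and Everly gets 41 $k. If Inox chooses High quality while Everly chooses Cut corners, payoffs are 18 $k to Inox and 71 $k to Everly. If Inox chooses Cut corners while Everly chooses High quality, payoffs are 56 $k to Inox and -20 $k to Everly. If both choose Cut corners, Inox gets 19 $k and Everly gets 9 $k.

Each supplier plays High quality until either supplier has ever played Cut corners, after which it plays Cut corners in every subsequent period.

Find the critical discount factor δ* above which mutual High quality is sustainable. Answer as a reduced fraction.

Inox's threshold: (56−21)/(56−19) = 35/37.
Everly's threshold: (71−41)/(71−9) = 15/31.
35/37 > 15/31, so Inox binds and δ* = 35/37.

35/37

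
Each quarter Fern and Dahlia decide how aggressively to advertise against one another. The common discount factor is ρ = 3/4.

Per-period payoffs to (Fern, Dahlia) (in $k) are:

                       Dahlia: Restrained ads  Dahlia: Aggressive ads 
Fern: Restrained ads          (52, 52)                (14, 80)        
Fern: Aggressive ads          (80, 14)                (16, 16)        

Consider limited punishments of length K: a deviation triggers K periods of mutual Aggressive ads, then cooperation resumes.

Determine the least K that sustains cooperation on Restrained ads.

2

No profitable deviation requires (52−16)(ρ+…+ρ^K) ≥ 80−52, i.e. ρ+…+ρ^K ≥ 7/9 ≈ 0.7778.
With ρ = 3/4, the partial sums are K=1: 0.7500, K=2: 1.3125.
K = 2 is the first length at which the sum reaches 0.7778.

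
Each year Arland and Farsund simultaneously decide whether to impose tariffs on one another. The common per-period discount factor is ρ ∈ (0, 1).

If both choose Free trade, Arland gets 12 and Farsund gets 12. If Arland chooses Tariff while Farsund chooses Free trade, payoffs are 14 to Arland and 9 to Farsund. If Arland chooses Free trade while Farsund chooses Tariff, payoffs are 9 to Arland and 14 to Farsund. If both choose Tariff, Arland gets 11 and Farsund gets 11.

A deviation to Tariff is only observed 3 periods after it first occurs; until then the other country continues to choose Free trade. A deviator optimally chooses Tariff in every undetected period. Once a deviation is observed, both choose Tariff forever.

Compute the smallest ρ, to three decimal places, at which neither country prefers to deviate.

A deviator earns 14 for 3 periods, then 11 forever; cooperating earns 12 forever. Multiplying the IC by (1−ρ):
12 ≥ 14(1−ρ^3) + 11ρ^3, so 3·ρ^3 ≥ 2 and ρ^3 ≥ 2/3.
ρ ≥ (2/3)^(1/3) ≈ 0.874.

0.874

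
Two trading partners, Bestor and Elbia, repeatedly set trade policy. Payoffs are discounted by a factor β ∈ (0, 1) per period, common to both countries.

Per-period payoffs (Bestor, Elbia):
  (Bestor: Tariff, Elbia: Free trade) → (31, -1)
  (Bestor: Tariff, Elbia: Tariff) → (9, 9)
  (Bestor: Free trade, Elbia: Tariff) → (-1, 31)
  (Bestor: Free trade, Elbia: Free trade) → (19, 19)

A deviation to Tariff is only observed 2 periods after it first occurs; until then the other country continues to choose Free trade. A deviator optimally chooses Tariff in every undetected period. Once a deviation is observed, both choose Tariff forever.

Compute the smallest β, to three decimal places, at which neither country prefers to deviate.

0.739

The best deviation is to choose Tariff for all 2 undetected periods, earning 31 each, then 9 forever once detected.
Deviation value: 31(1−β^2)/(1−β) + 9β^2/(1−β); cooperation value: 19/(1−β).
IC: 19 ≥ 31(1−β^2) + 9β^2 = 31 − 22β^2.
So β^2 ≥ 12/22 = 6/11, giving β ≥ (6/11)^(1/2) ≈ 0.739.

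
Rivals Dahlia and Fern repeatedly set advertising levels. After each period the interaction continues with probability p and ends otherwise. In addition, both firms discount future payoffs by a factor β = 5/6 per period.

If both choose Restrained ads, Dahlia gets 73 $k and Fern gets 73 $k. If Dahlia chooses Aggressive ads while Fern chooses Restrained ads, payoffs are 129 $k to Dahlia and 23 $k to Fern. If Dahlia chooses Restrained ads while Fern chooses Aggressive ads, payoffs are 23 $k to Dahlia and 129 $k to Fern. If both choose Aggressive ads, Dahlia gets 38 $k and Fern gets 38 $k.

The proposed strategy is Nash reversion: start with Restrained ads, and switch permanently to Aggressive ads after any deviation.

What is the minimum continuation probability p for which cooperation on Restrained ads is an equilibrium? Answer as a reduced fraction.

48/65

Expected continuation weight on next period's payoff is β·p = 5/6·p, which plays the role of the discount factor.
Cooperation requires 5/6·p ≥ (129−73)/(129−38) = 8/13, hence p ≥ 48/65.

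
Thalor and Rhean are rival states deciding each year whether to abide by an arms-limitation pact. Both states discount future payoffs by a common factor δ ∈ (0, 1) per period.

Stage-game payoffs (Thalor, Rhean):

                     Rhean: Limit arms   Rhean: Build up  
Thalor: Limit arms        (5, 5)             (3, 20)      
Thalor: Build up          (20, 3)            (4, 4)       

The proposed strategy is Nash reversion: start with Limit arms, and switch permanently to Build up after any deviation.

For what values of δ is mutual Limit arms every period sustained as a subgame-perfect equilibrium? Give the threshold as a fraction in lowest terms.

15/16

Cooperation forever yields 5 each period: 5/(1−δ).
Deviating yields 20 once, then 4 forever: 20 + 4δ/(1−δ).
No profitable deviation requires 5/(1−δ) ≥ 20 + 4δ/(1−δ).
Multiplying by (1−δ): 5 ≥ 20(1−δ) + 4δ = 20 − 16δ.
So 16δ ≥ 15, i.e. δ ≥ 15/16.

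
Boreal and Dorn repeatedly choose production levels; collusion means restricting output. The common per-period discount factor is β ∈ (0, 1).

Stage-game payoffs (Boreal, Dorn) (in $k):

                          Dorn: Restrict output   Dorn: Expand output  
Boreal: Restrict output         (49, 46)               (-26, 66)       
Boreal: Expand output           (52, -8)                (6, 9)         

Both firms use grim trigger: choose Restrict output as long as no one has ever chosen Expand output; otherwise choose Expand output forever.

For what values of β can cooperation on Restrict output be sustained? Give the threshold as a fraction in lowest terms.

Boreal: cooperation gives 49 each period; deviation gives 52 once then 6 forever.
  49/(1−β) ≥ 52 + 6β/(1−β) ⇒ β ≥ 3/46.
Dorn: cooperation gives 46 each period; deviation gives 66 once then 9 forever.
  β ≥ 20/57.
Both must hold, so the binding constraint is Dorn's: β ≥ 20/57.

20/57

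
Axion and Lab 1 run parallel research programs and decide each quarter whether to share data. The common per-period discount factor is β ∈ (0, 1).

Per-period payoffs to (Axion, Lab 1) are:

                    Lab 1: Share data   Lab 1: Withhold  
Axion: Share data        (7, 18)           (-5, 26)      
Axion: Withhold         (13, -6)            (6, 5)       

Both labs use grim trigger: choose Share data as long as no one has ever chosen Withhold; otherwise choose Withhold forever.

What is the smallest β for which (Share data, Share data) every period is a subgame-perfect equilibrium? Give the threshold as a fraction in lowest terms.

For Axion: deviation gain 13−7 = 6, per-period punishment loss 7−6 = 1. IC gives β ≥ 6/7.
For Lab 1: gain 8, loss 13 per period, so β ≥ 8/21.
The tighter constraint is Axion's, so cooperation needs β ≥ 6/7.

6/7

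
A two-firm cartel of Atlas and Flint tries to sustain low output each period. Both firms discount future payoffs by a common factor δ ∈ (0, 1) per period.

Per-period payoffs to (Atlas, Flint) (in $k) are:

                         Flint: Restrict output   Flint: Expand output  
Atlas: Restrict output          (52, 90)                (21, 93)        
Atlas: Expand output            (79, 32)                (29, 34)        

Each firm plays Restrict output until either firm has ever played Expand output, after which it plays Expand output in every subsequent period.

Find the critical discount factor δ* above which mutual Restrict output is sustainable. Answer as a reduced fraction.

27/50

Atlas's threshold: (79−52)/(79−29) = 27/50.
Flint's threshold: (93−90)/(93−34) = 3/59.
27/50 > 3/59, so Atlas binds and δ* = 27/50.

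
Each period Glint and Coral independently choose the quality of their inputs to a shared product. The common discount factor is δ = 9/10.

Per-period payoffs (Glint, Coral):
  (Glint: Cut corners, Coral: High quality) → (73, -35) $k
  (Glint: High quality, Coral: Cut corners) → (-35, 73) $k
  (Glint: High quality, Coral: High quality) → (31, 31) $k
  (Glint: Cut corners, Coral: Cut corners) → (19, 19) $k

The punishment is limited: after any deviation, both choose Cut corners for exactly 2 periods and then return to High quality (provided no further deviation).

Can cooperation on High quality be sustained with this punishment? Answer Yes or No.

No

A one-shot deviation gives 73 now, then 19 for 2 periods, then back to 31.
Gain from deviating: (73−31) today; loss: (31−19) in each of the next 2 periods.
No-deviation condition: (31−19)(δ+…+δ^2) ≥ 73−31, i.e. δ+…+δ^2 ≥ 7/2.
At δ = 9/10: δ+…+δ^2 = 1.7100 < 3.5000.
So cooperation is not sustainable.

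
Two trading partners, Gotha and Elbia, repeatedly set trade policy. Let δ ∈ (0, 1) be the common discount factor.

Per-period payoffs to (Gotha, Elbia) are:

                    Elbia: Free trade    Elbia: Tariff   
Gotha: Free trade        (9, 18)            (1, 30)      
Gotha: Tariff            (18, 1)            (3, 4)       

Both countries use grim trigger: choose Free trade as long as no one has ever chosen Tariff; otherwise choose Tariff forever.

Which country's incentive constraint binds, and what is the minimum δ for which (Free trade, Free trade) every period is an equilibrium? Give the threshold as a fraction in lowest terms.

For Gotha: deviation gain 18−9 = 9, per-period punishment loss 9−3 = 6. IC gives δ ≥ 9/15 = 3/5.
For Elbia: gain 12, loss 14 per period, so δ ≥ 12/26 = 6/13.
The tighter constraint is Gotha's, so cooperation needs δ ≥ 3/5.

Gotha; δ ≥ 3/5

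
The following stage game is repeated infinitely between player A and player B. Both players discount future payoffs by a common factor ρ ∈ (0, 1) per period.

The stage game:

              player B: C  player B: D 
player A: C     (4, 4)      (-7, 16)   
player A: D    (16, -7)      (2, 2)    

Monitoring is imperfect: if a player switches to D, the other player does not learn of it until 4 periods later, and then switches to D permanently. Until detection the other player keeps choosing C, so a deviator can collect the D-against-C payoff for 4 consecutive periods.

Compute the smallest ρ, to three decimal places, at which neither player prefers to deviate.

0.962

A deviator earns 16 for 4 periods, then 2 forever; cooperating earns 4 forever. Multiplying the IC by (1−ρ):
4 ≥ 16(1−ρ^4) + 2ρ^4, so 14·ρ^4 ≥ 12 and ρ^4 ≥ 6/7.
ρ ≥ (6/7)^(1/4) ≈ 0.962.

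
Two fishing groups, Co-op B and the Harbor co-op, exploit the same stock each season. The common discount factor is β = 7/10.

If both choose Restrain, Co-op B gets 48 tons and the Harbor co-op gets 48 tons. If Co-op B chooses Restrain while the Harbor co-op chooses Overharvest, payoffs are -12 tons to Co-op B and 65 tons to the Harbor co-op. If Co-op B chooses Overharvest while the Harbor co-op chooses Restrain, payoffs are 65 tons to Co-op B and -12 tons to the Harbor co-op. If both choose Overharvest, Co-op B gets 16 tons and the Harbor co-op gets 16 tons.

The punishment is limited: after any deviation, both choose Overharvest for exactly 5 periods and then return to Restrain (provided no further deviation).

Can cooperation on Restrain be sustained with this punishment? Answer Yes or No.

Comparing payoff streams over the 6 periods until play realigns: cooperate → 48(1+β+…+β^5); deviate → 65 + 16(β+…+β^5).
Cooperation is sustained iff (48−16)(β+…+β^5) ≥ 65−48.
β+…+β^5 = 7/10·(1−(7/10)^5)/(1−7/10) = 1.9412, and (65−48)/(48−16) = 0.5312.
1.9412 ≥ 0.5312, so cooperation is sustainable.

Yes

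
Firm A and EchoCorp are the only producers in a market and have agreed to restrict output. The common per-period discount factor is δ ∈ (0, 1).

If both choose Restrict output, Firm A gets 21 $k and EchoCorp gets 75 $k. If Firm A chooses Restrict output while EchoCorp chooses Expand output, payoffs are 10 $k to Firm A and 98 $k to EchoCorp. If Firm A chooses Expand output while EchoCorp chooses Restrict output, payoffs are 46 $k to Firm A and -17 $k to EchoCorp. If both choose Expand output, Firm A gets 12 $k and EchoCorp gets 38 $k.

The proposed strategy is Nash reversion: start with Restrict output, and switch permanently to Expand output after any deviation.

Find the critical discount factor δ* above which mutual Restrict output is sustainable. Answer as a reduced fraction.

For Firm A: deviation gain 46−21 = 25, per-period punishment loss 21−12 = 9. IC gives δ ≥ 25/34.
For EchoCorp: gain 23, loss 37 per period, so δ ≥ 23/60.
The tighter constraint is Firm A's, so cooperation needs δ ≥ 25/34.

25/34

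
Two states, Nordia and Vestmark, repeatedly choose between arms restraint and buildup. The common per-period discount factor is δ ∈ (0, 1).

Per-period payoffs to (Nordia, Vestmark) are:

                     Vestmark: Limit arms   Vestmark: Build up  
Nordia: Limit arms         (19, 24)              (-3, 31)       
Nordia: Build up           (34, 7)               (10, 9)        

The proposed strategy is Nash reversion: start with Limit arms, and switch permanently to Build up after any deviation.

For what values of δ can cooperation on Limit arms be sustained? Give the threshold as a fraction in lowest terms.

Nordia: cooperation gives 19 each period; deviation gives 34 once then 10 forever.
  19/(1−δ) ≥ 34 + 10δ/(1−δ) ⇒ δ ≥ 15/24 = 5/8.
Vestmark: cooperation gives 24 each period; deviation gives 31 once then 9 forever.
  δ ≥ 7/22.
Both must hold, so the binding constraint is Nordia's: δ ≥ 5/8.

5/8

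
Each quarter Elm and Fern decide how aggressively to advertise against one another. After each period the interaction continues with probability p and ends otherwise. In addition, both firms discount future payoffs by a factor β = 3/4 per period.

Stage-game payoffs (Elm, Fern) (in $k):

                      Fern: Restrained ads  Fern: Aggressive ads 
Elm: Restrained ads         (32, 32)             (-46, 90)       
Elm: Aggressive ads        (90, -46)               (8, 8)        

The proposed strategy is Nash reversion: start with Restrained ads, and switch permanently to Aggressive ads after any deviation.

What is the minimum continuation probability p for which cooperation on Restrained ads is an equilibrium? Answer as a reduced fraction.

116/123

Expected continuation weight on next period's payoff is β·p = 3/4·p, which plays the role of the discount factor.
Cooperation requires 3/4·p ≥ (90−32)/(90−8) = 29/41, hence p ≥ 116/123.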